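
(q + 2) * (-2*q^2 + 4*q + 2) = -2*q^3 + 10*q + 4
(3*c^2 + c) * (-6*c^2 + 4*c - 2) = -18*c^4 + 6*c^3 - 2*c^2 - 2*c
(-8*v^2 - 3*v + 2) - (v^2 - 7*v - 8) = -9*v^2 + 4*v + 10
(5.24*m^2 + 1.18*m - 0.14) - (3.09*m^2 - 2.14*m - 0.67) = 2.15*m^2 + 3.32*m + 0.53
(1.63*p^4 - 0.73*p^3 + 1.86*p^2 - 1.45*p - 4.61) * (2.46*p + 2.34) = 4.0098*p^5 + 2.0184*p^4 + 2.8674*p^3 + 0.785400000000001*p^2 - 14.7336*p - 10.7874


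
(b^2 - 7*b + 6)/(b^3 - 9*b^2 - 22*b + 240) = (b - 1)/(b^2 - 3*b - 40)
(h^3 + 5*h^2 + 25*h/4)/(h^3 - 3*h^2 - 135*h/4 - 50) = h/(h - 8)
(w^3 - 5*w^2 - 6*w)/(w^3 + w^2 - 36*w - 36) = w/(w + 6)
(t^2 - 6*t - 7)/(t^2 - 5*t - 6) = (t - 7)/(t - 6)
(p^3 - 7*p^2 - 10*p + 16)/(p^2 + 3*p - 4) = (p^2 - 6*p - 16)/(p + 4)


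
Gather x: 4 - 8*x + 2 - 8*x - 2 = 4 - 16*x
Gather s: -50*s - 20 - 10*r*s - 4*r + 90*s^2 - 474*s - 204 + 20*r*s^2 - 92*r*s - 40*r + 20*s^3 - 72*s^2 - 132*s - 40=-44*r + 20*s^3 + s^2*(20*r + 18) + s*(-102*r - 656) - 264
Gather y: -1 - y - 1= -y - 2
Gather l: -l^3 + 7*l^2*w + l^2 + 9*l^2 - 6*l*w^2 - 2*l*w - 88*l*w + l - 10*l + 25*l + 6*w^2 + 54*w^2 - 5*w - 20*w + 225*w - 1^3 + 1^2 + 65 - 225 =-l^3 + l^2*(7*w + 10) + l*(-6*w^2 - 90*w + 16) + 60*w^2 + 200*w - 160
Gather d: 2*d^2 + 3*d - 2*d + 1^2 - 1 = 2*d^2 + d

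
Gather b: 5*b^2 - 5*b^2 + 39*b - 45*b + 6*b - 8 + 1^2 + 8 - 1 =0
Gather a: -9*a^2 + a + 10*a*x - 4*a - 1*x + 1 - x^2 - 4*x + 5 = -9*a^2 + a*(10*x - 3) - x^2 - 5*x + 6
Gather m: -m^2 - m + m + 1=1 - m^2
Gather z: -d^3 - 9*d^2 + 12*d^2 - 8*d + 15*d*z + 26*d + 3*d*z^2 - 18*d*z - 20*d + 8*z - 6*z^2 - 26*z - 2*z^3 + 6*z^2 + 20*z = -d^3 + 3*d^2 + 3*d*z^2 - 2*d - 2*z^3 + z*(2 - 3*d)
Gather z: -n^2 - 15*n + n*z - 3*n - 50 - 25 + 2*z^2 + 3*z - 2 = -n^2 - 18*n + 2*z^2 + z*(n + 3) - 77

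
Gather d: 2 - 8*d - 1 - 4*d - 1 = -12*d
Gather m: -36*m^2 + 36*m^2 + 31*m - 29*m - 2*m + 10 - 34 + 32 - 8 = 0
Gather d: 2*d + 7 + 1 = 2*d + 8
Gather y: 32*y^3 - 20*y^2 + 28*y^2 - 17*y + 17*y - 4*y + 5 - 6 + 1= 32*y^3 + 8*y^2 - 4*y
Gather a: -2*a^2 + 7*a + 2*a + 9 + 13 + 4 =-2*a^2 + 9*a + 26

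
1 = 1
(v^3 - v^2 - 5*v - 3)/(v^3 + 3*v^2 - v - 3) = (v^2 - 2*v - 3)/(v^2 + 2*v - 3)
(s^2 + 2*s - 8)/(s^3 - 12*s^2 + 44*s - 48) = (s + 4)/(s^2 - 10*s + 24)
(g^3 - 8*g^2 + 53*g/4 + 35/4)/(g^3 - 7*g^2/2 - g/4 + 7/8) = 2*(g - 5)/(2*g - 1)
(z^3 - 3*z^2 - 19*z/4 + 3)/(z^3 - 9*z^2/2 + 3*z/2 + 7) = (4*z^3 - 12*z^2 - 19*z + 12)/(2*(2*z^3 - 9*z^2 + 3*z + 14))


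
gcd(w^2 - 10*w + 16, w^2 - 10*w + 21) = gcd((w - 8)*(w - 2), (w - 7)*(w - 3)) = 1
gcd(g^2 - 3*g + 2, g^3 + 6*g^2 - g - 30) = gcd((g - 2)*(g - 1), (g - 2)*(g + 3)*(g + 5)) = g - 2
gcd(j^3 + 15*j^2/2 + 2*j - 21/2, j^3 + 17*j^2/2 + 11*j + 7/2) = j + 7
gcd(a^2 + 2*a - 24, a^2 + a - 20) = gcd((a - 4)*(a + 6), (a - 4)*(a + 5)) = a - 4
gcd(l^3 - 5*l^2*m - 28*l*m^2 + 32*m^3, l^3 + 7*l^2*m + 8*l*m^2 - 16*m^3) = l^2 + 3*l*m - 4*m^2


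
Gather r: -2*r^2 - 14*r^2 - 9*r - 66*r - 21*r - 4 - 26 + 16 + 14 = -16*r^2 - 96*r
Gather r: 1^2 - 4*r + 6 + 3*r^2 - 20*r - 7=3*r^2 - 24*r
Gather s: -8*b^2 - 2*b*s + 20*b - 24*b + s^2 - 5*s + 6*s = -8*b^2 - 4*b + s^2 + s*(1 - 2*b)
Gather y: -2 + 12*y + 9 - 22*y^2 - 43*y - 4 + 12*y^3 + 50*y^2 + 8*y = 12*y^3 + 28*y^2 - 23*y + 3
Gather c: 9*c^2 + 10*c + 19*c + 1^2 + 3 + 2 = 9*c^2 + 29*c + 6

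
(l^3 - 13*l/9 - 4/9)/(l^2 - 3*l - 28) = (-9*l^3 + 13*l + 4)/(9*(-l^2 + 3*l + 28))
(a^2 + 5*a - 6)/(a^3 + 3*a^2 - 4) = (a + 6)/(a^2 + 4*a + 4)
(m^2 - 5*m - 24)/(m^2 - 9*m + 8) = (m + 3)/(m - 1)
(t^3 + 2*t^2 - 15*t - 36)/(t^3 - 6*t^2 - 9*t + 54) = (t^2 - t - 12)/(t^2 - 9*t + 18)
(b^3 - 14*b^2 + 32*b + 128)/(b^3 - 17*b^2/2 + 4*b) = 2*(b^2 - 6*b - 16)/(b*(2*b - 1))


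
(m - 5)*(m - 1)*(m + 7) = m^3 + m^2 - 37*m + 35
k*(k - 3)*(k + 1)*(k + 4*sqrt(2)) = k^4 - 2*k^3 + 4*sqrt(2)*k^3 - 8*sqrt(2)*k^2 - 3*k^2 - 12*sqrt(2)*k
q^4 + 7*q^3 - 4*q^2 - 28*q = q*(q - 2)*(q + 2)*(q + 7)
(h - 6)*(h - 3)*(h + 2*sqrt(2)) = h^3 - 9*h^2 + 2*sqrt(2)*h^2 - 18*sqrt(2)*h + 18*h + 36*sqrt(2)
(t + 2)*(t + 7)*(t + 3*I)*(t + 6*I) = t^4 + 9*t^3 + 9*I*t^3 - 4*t^2 + 81*I*t^2 - 162*t + 126*I*t - 252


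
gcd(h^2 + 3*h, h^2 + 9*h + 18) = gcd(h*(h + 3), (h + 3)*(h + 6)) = h + 3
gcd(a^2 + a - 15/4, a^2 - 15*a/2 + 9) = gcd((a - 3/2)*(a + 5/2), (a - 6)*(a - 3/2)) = a - 3/2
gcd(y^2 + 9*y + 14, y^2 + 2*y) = y + 2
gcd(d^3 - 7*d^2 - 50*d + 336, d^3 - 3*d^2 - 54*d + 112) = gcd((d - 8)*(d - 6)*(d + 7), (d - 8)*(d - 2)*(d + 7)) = d^2 - d - 56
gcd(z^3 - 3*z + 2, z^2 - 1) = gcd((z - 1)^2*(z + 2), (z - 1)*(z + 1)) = z - 1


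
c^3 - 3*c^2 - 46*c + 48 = (c - 8)*(c - 1)*(c + 6)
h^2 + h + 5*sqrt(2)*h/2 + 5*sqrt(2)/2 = (h + 1)*(h + 5*sqrt(2)/2)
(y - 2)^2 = y^2 - 4*y + 4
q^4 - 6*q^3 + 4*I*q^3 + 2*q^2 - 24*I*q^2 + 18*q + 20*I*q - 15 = (q - 5)*(q - 1)*(q + I)*(q + 3*I)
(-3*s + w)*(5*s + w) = -15*s^2 + 2*s*w + w^2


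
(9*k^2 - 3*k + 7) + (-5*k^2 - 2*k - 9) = 4*k^2 - 5*k - 2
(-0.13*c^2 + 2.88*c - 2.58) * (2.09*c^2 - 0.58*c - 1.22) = -0.2717*c^4 + 6.0946*c^3 - 6.904*c^2 - 2.0172*c + 3.1476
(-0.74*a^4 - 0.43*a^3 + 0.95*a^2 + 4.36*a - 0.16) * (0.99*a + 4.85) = -0.7326*a^5 - 4.0147*a^4 - 1.145*a^3 + 8.9239*a^2 + 20.9876*a - 0.776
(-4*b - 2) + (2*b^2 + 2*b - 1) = 2*b^2 - 2*b - 3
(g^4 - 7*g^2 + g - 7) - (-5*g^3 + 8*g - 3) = g^4 + 5*g^3 - 7*g^2 - 7*g - 4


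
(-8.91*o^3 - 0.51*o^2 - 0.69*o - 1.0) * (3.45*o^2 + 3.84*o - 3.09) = -30.7395*o^5 - 35.9739*o^4 + 23.193*o^3 - 4.5237*o^2 - 1.7079*o + 3.09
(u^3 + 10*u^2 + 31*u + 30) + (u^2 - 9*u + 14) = u^3 + 11*u^2 + 22*u + 44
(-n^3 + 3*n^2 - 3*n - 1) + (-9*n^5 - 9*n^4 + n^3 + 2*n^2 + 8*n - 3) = -9*n^5 - 9*n^4 + 5*n^2 + 5*n - 4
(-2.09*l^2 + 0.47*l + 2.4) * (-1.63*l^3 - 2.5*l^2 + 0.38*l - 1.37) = 3.4067*l^5 + 4.4589*l^4 - 5.8812*l^3 - 2.9581*l^2 + 0.2681*l - 3.288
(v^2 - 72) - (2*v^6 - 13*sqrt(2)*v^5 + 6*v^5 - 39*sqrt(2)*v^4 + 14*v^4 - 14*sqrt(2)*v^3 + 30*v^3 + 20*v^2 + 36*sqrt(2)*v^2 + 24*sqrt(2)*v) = -2*v^6 - 6*v^5 + 13*sqrt(2)*v^5 - 14*v^4 + 39*sqrt(2)*v^4 - 30*v^3 + 14*sqrt(2)*v^3 - 36*sqrt(2)*v^2 - 19*v^2 - 24*sqrt(2)*v - 72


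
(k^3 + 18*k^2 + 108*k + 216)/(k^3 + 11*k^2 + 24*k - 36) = (k + 6)/(k - 1)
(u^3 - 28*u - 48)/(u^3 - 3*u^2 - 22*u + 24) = (u + 2)/(u - 1)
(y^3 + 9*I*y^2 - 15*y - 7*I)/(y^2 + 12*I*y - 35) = (y^2 + 2*I*y - 1)/(y + 5*I)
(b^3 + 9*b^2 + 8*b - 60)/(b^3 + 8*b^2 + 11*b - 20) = (b^2 + 4*b - 12)/(b^2 + 3*b - 4)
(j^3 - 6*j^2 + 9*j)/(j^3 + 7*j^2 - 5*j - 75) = j*(j - 3)/(j^2 + 10*j + 25)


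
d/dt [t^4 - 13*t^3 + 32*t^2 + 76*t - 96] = 4*t^3 - 39*t^2 + 64*t + 76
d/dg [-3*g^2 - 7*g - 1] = -6*g - 7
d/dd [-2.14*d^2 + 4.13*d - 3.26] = 4.13 - 4.28*d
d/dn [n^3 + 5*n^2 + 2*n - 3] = 3*n^2 + 10*n + 2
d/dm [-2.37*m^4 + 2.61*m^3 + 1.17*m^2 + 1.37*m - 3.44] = -9.48*m^3 + 7.83*m^2 + 2.34*m + 1.37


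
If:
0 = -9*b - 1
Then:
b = -1/9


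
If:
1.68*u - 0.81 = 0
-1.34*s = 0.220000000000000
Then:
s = -0.16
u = 0.48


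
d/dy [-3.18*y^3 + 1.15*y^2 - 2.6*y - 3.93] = -9.54*y^2 + 2.3*y - 2.6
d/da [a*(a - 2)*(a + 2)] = 3*a^2 - 4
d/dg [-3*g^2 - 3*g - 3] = -6*g - 3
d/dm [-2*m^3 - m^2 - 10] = 2*m*(-3*m - 1)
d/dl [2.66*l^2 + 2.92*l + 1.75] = 5.32*l + 2.92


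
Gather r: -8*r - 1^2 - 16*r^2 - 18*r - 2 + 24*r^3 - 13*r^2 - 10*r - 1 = 24*r^3 - 29*r^2 - 36*r - 4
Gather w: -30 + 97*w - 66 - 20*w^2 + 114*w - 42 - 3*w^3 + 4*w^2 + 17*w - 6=-3*w^3 - 16*w^2 + 228*w - 144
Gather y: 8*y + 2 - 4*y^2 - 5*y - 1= -4*y^2 + 3*y + 1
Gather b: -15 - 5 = -20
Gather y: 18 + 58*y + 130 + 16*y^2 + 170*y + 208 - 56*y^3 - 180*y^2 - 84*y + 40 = -56*y^3 - 164*y^2 + 144*y + 396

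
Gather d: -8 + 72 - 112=-48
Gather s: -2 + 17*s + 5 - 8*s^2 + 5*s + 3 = -8*s^2 + 22*s + 6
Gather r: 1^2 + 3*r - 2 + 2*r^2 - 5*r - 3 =2*r^2 - 2*r - 4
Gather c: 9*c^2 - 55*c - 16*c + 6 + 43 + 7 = 9*c^2 - 71*c + 56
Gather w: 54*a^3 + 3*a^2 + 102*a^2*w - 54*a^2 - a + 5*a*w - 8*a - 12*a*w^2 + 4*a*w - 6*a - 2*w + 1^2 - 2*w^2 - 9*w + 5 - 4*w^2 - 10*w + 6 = 54*a^3 - 51*a^2 - 15*a + w^2*(-12*a - 6) + w*(102*a^2 + 9*a - 21) + 12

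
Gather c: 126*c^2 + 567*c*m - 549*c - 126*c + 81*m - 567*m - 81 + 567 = 126*c^2 + c*(567*m - 675) - 486*m + 486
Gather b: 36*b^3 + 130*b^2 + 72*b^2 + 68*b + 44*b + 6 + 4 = 36*b^3 + 202*b^2 + 112*b + 10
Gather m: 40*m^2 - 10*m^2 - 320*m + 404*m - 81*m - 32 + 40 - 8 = 30*m^2 + 3*m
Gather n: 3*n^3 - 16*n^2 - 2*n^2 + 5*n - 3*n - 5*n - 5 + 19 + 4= 3*n^3 - 18*n^2 - 3*n + 18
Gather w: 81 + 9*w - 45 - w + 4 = 8*w + 40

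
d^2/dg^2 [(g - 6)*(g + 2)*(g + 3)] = 6*g - 2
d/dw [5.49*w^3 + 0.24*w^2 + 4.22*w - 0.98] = 16.47*w^2 + 0.48*w + 4.22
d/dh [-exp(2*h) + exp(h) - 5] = (1 - 2*exp(h))*exp(h)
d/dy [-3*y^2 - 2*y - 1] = -6*y - 2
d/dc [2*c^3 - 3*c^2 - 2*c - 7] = 6*c^2 - 6*c - 2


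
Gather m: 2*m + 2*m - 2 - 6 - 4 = 4*m - 12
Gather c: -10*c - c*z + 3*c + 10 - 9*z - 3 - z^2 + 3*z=c*(-z - 7) - z^2 - 6*z + 7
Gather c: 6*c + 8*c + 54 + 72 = 14*c + 126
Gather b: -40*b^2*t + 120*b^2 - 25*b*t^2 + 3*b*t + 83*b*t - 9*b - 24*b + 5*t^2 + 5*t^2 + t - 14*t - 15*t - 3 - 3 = b^2*(120 - 40*t) + b*(-25*t^2 + 86*t - 33) + 10*t^2 - 28*t - 6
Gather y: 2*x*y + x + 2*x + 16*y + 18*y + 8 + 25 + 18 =3*x + y*(2*x + 34) + 51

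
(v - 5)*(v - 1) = v^2 - 6*v + 5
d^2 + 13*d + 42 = (d + 6)*(d + 7)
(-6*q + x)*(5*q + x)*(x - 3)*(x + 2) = -30*q^2*x^2 + 30*q^2*x + 180*q^2 - q*x^3 + q*x^2 + 6*q*x + x^4 - x^3 - 6*x^2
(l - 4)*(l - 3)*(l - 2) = l^3 - 9*l^2 + 26*l - 24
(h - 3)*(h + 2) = h^2 - h - 6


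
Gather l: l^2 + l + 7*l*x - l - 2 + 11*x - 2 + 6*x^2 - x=l^2 + 7*l*x + 6*x^2 + 10*x - 4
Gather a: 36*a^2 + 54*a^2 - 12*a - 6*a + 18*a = 90*a^2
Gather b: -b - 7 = -b - 7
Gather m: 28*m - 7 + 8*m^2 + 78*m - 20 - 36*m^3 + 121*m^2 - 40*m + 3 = -36*m^3 + 129*m^2 + 66*m - 24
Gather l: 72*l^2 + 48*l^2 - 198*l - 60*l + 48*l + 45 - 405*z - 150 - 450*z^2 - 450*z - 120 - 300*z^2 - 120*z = 120*l^2 - 210*l - 750*z^2 - 975*z - 225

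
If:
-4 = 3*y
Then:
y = -4/3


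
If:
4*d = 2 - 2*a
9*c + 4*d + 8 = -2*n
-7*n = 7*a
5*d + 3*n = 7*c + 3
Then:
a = 131/155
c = -114/155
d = 12/155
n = -131/155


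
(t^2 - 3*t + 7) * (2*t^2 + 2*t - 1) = 2*t^4 - 4*t^3 + 7*t^2 + 17*t - 7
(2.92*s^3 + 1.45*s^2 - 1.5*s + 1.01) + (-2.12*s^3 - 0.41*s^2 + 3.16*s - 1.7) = 0.8*s^3 + 1.04*s^2 + 1.66*s - 0.69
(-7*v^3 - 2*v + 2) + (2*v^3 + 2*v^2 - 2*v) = -5*v^3 + 2*v^2 - 4*v + 2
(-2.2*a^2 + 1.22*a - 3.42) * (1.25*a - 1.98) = -2.75*a^3 + 5.881*a^2 - 6.6906*a + 6.7716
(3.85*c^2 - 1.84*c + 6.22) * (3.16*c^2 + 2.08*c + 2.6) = 12.166*c^4 + 2.1936*c^3 + 25.838*c^2 + 8.1536*c + 16.172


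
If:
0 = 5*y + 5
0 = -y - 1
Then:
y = -1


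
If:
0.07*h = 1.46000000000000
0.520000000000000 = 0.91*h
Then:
No Solution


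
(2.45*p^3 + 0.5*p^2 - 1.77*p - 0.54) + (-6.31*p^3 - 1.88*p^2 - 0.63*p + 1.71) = -3.86*p^3 - 1.38*p^2 - 2.4*p + 1.17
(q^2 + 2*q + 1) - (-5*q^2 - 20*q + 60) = 6*q^2 + 22*q - 59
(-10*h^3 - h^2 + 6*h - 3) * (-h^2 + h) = 10*h^5 - 9*h^4 - 7*h^3 + 9*h^2 - 3*h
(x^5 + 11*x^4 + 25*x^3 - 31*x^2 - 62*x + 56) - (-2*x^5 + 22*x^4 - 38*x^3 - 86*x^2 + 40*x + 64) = 3*x^5 - 11*x^4 + 63*x^3 + 55*x^2 - 102*x - 8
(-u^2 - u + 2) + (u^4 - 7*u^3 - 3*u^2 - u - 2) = u^4 - 7*u^3 - 4*u^2 - 2*u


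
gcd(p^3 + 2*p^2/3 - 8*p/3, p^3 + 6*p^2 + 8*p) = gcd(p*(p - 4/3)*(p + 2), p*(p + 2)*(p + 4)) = p^2 + 2*p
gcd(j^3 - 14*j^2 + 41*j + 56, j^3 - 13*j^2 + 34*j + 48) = j^2 - 7*j - 8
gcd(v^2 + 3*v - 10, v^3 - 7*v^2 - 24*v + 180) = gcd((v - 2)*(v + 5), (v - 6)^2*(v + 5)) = v + 5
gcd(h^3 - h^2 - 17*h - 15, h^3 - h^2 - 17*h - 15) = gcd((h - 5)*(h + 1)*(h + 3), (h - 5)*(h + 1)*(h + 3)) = h^3 - h^2 - 17*h - 15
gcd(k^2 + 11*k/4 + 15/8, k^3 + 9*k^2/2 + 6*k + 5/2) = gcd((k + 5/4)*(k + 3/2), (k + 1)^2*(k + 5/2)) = 1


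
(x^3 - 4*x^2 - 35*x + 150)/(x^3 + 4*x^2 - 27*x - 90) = (x - 5)/(x + 3)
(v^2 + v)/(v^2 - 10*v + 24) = v*(v + 1)/(v^2 - 10*v + 24)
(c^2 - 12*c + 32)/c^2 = 1 - 12/c + 32/c^2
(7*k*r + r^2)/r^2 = (7*k + r)/r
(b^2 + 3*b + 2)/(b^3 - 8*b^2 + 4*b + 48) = (b + 1)/(b^2 - 10*b + 24)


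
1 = 1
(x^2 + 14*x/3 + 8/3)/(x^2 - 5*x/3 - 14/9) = 3*(x + 4)/(3*x - 7)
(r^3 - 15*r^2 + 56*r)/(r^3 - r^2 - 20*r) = (-r^2 + 15*r - 56)/(-r^2 + r + 20)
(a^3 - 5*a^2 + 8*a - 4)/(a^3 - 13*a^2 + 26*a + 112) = (a^3 - 5*a^2 + 8*a - 4)/(a^3 - 13*a^2 + 26*a + 112)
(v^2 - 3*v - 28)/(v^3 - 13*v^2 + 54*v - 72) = (v^2 - 3*v - 28)/(v^3 - 13*v^2 + 54*v - 72)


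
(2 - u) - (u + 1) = 1 - 2*u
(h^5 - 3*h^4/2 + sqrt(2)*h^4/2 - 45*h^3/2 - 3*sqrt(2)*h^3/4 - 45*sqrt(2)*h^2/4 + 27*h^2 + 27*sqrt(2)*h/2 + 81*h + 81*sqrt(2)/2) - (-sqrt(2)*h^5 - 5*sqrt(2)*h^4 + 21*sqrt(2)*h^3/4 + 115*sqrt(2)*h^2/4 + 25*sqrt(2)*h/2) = h^5 + sqrt(2)*h^5 - 3*h^4/2 + 11*sqrt(2)*h^4/2 - 45*h^3/2 - 6*sqrt(2)*h^3 - 40*sqrt(2)*h^2 + 27*h^2 + sqrt(2)*h + 81*h + 81*sqrt(2)/2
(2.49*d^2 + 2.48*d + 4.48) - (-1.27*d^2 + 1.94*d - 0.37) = 3.76*d^2 + 0.54*d + 4.85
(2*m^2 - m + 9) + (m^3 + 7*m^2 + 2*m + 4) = m^3 + 9*m^2 + m + 13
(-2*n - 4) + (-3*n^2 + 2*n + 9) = 5 - 3*n^2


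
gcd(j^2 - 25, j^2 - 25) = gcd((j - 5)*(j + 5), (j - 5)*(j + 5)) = j^2 - 25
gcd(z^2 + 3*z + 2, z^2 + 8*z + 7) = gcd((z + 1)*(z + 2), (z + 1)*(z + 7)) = z + 1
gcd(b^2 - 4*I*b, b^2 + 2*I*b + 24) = b - 4*I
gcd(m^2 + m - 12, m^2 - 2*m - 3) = m - 3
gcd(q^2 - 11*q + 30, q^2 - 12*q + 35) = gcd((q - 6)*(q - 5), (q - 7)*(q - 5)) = q - 5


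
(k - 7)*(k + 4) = k^2 - 3*k - 28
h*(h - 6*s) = h^2 - 6*h*s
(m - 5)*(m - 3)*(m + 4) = m^3 - 4*m^2 - 17*m + 60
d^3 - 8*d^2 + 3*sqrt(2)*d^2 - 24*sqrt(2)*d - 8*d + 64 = (d - 8)*(d - sqrt(2))*(d + 4*sqrt(2))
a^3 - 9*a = a*(a - 3)*(a + 3)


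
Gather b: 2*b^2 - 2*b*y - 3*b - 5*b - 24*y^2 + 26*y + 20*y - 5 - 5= 2*b^2 + b*(-2*y - 8) - 24*y^2 + 46*y - 10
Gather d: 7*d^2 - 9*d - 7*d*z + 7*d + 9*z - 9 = 7*d^2 + d*(-7*z - 2) + 9*z - 9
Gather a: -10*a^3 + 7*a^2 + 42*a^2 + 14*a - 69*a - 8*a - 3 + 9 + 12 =-10*a^3 + 49*a^2 - 63*a + 18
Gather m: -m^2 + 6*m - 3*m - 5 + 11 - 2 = -m^2 + 3*m + 4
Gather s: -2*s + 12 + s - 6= 6 - s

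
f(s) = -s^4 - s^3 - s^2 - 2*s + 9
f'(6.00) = -986.00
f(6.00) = -1551.00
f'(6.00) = -986.00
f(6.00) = -1551.00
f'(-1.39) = 5.73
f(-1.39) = 8.80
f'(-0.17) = -1.73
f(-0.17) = 9.32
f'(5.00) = -587.00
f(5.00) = -776.00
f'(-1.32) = 4.61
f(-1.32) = 9.16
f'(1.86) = -41.84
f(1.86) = -16.58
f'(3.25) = -177.50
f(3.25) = -153.96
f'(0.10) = -2.23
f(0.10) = 8.79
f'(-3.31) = 116.81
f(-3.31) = -79.11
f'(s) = -4*s^3 - 3*s^2 - 2*s - 2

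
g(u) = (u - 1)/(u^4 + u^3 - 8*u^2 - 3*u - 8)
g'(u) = (u - 1)*(-4*u^3 - 3*u^2 + 16*u + 3)/(u^4 + u^3 - 8*u^2 - 3*u - 8)^2 + 1/(u^4 + u^3 - 8*u^2 - 3*u - 8) = (u^4 + u^3 - 8*u^2 - 3*u - (u - 1)*(4*u^3 + 3*u^2 - 16*u - 3) - 8)/(-u^4 - u^3 + 8*u^2 + 3*u + 8)^2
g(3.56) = 0.03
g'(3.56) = -0.04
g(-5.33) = -0.01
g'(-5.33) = -0.01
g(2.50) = -0.14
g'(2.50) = -0.58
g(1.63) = -0.03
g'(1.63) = -0.04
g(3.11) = 0.07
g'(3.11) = -0.21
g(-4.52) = -0.03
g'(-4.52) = -0.04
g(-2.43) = 0.13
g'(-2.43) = -0.05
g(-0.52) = 0.18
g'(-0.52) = -0.00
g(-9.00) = 0.00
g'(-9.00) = 0.00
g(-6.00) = -0.00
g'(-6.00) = -0.00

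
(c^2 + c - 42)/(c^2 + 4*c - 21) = (c - 6)/(c - 3)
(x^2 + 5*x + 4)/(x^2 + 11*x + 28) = (x + 1)/(x + 7)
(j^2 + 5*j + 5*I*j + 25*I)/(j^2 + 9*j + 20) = (j + 5*I)/(j + 4)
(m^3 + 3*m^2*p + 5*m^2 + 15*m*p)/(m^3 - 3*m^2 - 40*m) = (m + 3*p)/(m - 8)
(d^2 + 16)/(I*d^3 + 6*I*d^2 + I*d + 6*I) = -I*(d^2 + 16)/(d^3 + 6*d^2 + d + 6)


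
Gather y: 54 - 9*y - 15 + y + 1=40 - 8*y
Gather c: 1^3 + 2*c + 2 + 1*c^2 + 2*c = c^2 + 4*c + 3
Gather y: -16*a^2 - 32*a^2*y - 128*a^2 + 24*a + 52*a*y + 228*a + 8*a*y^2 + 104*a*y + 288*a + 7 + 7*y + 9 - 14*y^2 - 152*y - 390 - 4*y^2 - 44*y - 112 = -144*a^2 + 540*a + y^2*(8*a - 18) + y*(-32*a^2 + 156*a - 189) - 486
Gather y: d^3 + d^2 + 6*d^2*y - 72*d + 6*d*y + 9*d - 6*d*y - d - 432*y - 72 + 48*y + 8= d^3 + d^2 - 64*d + y*(6*d^2 - 384) - 64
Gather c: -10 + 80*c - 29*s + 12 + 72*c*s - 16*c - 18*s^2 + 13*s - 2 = c*(72*s + 64) - 18*s^2 - 16*s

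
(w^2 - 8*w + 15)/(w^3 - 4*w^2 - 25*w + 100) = (w - 3)/(w^2 + w - 20)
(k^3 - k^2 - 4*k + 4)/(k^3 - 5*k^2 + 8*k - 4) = (k + 2)/(k - 2)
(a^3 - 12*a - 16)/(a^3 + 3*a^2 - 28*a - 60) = (a^2 - 2*a - 8)/(a^2 + a - 30)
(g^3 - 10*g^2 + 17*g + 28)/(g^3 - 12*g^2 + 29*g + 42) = (g - 4)/(g - 6)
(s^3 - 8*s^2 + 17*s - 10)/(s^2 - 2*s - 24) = (-s^3 + 8*s^2 - 17*s + 10)/(-s^2 + 2*s + 24)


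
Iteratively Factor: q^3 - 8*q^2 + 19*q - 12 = (q - 1)*(q^2 - 7*q + 12) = (q - 4)*(q - 1)*(q - 3)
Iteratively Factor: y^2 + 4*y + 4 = (y + 2)*(y + 2)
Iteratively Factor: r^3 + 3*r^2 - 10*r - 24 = (r - 3)*(r^2 + 6*r + 8) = (r - 3)*(r + 2)*(r + 4)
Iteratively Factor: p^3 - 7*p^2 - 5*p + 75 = (p - 5)*(p^2 - 2*p - 15) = (p - 5)^2*(p + 3)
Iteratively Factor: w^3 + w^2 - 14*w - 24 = (w - 4)*(w^2 + 5*w + 6) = (w - 4)*(w + 3)*(w + 2)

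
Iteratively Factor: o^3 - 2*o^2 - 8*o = (o + 2)*(o^2 - 4*o) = o*(o + 2)*(o - 4)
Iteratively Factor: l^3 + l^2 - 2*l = (l)*(l^2 + l - 2) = l*(l - 1)*(l + 2)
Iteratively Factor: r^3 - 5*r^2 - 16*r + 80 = (r - 5)*(r^2 - 16) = (r - 5)*(r - 4)*(r + 4)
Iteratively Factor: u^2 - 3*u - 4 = (u - 4)*(u + 1)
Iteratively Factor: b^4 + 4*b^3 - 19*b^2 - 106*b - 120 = (b + 4)*(b^3 - 19*b - 30) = (b + 2)*(b + 4)*(b^2 - 2*b - 15) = (b + 2)*(b + 3)*(b + 4)*(b - 5)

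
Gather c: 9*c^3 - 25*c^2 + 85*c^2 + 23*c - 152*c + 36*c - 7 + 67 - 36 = 9*c^3 + 60*c^2 - 93*c + 24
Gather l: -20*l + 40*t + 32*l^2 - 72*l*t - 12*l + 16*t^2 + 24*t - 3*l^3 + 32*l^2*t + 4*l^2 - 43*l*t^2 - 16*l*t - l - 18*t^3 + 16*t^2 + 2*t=-3*l^3 + l^2*(32*t + 36) + l*(-43*t^2 - 88*t - 33) - 18*t^3 + 32*t^2 + 66*t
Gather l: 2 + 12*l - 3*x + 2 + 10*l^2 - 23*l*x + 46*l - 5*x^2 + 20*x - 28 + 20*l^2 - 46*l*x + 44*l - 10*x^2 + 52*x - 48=30*l^2 + l*(102 - 69*x) - 15*x^2 + 69*x - 72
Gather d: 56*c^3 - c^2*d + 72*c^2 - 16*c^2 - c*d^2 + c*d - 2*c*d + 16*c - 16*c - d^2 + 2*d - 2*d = 56*c^3 + 56*c^2 + d^2*(-c - 1) + d*(-c^2 - c)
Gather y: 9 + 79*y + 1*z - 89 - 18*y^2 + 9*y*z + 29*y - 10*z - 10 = -18*y^2 + y*(9*z + 108) - 9*z - 90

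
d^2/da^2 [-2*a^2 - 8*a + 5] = -4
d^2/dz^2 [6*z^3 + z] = 36*z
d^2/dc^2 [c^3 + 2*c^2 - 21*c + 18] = 6*c + 4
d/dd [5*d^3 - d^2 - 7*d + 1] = 15*d^2 - 2*d - 7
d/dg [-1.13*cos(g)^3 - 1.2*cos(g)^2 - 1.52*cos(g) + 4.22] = (3.39*cos(g)^2 + 2.4*cos(g) + 1.52)*sin(g)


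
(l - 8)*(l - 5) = l^2 - 13*l + 40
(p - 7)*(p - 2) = p^2 - 9*p + 14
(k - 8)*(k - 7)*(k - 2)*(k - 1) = k^4 - 18*k^3 + 103*k^2 - 198*k + 112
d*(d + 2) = d^2 + 2*d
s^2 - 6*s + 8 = (s - 4)*(s - 2)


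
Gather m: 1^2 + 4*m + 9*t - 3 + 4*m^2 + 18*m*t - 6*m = 4*m^2 + m*(18*t - 2) + 9*t - 2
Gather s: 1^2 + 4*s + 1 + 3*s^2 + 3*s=3*s^2 + 7*s + 2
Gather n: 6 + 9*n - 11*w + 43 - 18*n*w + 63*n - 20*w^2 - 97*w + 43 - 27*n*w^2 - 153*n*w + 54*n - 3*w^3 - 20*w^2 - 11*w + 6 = n*(-27*w^2 - 171*w + 126) - 3*w^3 - 40*w^2 - 119*w + 98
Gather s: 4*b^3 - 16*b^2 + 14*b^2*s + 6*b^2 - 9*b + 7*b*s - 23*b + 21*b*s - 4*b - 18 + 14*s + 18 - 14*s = 4*b^3 - 10*b^2 - 36*b + s*(14*b^2 + 28*b)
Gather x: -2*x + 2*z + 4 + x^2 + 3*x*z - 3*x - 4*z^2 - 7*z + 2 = x^2 + x*(3*z - 5) - 4*z^2 - 5*z + 6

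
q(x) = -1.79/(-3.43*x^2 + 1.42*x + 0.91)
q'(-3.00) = 0.03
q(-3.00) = 0.05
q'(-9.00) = 0.00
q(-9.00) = 0.01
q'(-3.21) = 0.03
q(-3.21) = 0.05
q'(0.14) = 0.76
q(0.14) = -1.72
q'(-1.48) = 0.27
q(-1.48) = 0.21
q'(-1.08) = 0.74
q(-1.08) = 0.39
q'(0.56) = -10.94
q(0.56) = -2.84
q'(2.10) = -0.18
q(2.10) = 0.16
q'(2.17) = -0.16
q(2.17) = 0.15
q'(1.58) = -0.58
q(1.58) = 0.33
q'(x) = -1.79*(6.86*x - 1.42)/(-3.43*x^2 + 1.42*x + 0.91)^2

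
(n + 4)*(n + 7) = n^2 + 11*n + 28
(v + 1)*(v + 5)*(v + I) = v^3 + 6*v^2 + I*v^2 + 5*v + 6*I*v + 5*I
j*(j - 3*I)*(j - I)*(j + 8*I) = j^4 + 4*I*j^3 + 29*j^2 - 24*I*j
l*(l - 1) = l^2 - l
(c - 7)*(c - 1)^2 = c^3 - 9*c^2 + 15*c - 7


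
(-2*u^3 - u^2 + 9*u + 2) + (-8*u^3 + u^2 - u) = -10*u^3 + 8*u + 2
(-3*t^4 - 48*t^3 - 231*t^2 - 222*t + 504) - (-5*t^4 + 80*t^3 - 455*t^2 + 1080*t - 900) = 2*t^4 - 128*t^3 + 224*t^2 - 1302*t + 1404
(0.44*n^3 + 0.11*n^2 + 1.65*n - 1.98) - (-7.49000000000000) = 0.44*n^3 + 0.11*n^2 + 1.65*n + 5.51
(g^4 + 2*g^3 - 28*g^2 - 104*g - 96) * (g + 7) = g^5 + 9*g^4 - 14*g^3 - 300*g^2 - 824*g - 672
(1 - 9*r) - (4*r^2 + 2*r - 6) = -4*r^2 - 11*r + 7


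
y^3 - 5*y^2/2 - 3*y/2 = y*(y - 3)*(y + 1/2)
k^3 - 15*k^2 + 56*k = k*(k - 8)*(k - 7)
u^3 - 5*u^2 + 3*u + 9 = (u - 3)^2*(u + 1)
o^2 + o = o*(o + 1)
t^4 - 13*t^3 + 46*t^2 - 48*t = t*(t - 8)*(t - 3)*(t - 2)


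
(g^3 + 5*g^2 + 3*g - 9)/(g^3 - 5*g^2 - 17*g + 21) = (g + 3)/(g - 7)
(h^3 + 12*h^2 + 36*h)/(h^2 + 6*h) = h + 6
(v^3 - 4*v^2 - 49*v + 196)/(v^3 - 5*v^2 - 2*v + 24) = (v^2 - 49)/(v^2 - v - 6)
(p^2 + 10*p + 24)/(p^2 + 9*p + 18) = (p + 4)/(p + 3)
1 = 1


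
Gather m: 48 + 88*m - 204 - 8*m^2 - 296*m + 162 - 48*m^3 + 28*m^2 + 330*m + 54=-48*m^3 + 20*m^2 + 122*m + 60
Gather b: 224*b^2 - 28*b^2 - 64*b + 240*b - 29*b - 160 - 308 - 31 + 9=196*b^2 + 147*b - 490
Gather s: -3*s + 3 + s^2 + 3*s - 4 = s^2 - 1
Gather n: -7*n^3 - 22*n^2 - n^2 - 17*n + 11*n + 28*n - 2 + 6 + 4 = -7*n^3 - 23*n^2 + 22*n + 8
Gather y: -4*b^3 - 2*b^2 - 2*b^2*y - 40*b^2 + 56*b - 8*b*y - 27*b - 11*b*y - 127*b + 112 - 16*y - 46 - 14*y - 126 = -4*b^3 - 42*b^2 - 98*b + y*(-2*b^2 - 19*b - 30) - 60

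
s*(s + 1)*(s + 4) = s^3 + 5*s^2 + 4*s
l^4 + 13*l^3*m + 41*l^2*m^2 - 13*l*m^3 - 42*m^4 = (l - m)*(l + m)*(l + 6*m)*(l + 7*m)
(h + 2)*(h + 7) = h^2 + 9*h + 14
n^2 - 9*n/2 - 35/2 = (n - 7)*(n + 5/2)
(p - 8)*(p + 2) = p^2 - 6*p - 16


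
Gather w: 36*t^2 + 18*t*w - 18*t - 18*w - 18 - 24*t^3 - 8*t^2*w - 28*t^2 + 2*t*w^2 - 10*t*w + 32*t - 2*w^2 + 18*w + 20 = -24*t^3 + 8*t^2 + 14*t + w^2*(2*t - 2) + w*(-8*t^2 + 8*t) + 2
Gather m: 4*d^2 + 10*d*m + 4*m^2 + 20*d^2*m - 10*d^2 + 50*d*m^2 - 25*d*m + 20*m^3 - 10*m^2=-6*d^2 + 20*m^3 + m^2*(50*d - 6) + m*(20*d^2 - 15*d)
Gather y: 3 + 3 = 6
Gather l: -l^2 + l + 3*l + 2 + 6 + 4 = -l^2 + 4*l + 12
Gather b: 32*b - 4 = 32*b - 4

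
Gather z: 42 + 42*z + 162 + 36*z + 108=78*z + 312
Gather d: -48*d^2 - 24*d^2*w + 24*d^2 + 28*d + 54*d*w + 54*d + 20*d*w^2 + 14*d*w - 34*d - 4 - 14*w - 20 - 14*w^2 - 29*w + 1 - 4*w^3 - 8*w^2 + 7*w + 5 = d^2*(-24*w - 24) + d*(20*w^2 + 68*w + 48) - 4*w^3 - 22*w^2 - 36*w - 18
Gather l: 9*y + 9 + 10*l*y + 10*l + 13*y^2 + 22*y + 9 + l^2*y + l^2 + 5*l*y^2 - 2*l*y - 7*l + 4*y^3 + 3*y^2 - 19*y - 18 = l^2*(y + 1) + l*(5*y^2 + 8*y + 3) + 4*y^3 + 16*y^2 + 12*y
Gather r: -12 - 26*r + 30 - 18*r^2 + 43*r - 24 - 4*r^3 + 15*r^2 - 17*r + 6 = -4*r^3 - 3*r^2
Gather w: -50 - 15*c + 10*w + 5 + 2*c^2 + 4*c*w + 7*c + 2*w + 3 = 2*c^2 - 8*c + w*(4*c + 12) - 42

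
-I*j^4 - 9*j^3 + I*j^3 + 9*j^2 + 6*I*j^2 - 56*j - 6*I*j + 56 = (j - 7*I)*(j - 4*I)*(j + 2*I)*(-I*j + I)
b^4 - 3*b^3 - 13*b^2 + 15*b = b*(b - 5)*(b - 1)*(b + 3)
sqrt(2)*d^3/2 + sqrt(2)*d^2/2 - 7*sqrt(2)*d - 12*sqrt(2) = (d - 4)*(d + 3)*(sqrt(2)*d/2 + sqrt(2))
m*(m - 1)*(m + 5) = m^3 + 4*m^2 - 5*m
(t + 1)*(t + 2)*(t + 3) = t^3 + 6*t^2 + 11*t + 6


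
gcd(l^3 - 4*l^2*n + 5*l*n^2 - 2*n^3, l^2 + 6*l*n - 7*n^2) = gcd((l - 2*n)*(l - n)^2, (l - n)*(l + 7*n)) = l - n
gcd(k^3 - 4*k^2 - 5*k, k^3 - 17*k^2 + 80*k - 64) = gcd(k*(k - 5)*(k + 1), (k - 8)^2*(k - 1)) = 1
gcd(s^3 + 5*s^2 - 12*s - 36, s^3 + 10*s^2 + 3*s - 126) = s^2 + 3*s - 18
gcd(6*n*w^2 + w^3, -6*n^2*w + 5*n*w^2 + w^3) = 6*n*w + w^2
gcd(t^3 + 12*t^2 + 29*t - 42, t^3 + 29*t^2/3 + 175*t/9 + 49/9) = t + 7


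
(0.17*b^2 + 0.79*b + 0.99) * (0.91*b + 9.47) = 0.1547*b^3 + 2.3288*b^2 + 8.3822*b + 9.3753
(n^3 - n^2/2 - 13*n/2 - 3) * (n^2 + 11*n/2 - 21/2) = n^5 + 5*n^4 - 79*n^3/4 - 67*n^2/2 + 207*n/4 + 63/2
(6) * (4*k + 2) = 24*k + 12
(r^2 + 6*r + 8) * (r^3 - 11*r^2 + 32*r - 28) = r^5 - 5*r^4 - 26*r^3 + 76*r^2 + 88*r - 224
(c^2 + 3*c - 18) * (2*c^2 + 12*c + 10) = 2*c^4 + 18*c^3 + 10*c^2 - 186*c - 180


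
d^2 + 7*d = d*(d + 7)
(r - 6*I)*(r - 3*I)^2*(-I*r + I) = -I*r^4 - 12*r^3 + I*r^3 + 12*r^2 + 45*I*r^2 + 54*r - 45*I*r - 54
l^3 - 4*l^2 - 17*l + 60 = (l - 5)*(l - 3)*(l + 4)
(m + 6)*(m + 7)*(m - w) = m^3 - m^2*w + 13*m^2 - 13*m*w + 42*m - 42*w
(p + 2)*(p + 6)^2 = p^3 + 14*p^2 + 60*p + 72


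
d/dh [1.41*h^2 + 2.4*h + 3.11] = 2.82*h + 2.4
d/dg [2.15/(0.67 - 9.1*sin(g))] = 19.565*cos(g)/(9.1*sin(g) - 0.67)^2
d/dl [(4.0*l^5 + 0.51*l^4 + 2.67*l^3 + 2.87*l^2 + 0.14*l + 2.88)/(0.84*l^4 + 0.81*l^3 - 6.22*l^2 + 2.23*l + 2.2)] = (3.36*l^8 + 6.48*l^7 - 76.4697*l^6 + 24.514*l^5 + 28.127*l^4 + 6.4926*l^3 + 17.8945*l^2 + 48.4552*l - 6.1144)/(0.7056*l^8 + 1.3608*l^7 - 9.7935*l^6 - 6.33*l^5 + 45.997*l^4 - 24.1772*l^3 - 22.3951*l^2 + 9.812*l + 4.84)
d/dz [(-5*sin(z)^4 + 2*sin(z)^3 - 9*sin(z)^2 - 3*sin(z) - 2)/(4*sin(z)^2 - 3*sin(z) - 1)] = (-40*sin(z)^5 + 53*sin(z)^4 + 8*sin(z)^3 + 33*sin(z)^2 + 34*sin(z) - 3)*cos(z)/((sin(z) - 1)^2*(4*sin(z) + 1)^2)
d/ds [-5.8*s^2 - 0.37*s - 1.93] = -11.6*s - 0.37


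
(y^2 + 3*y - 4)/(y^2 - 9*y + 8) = (y + 4)/(y - 8)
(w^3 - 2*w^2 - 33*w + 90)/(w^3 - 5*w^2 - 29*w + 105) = (w^2 + w - 30)/(w^2 - 2*w - 35)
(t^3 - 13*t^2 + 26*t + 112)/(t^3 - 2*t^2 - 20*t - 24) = (t^2 - 15*t + 56)/(t^2 - 4*t - 12)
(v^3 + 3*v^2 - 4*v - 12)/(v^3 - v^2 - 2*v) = (v^2 + 5*v + 6)/(v*(v + 1))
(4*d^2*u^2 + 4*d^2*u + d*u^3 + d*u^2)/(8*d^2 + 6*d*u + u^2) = d*u*(u + 1)/(2*d + u)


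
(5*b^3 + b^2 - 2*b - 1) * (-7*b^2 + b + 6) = -35*b^5 - 2*b^4 + 45*b^3 + 11*b^2 - 13*b - 6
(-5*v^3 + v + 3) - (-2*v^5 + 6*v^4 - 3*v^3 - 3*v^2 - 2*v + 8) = 2*v^5 - 6*v^4 - 2*v^3 + 3*v^2 + 3*v - 5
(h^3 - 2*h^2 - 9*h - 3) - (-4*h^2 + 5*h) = h^3 + 2*h^2 - 14*h - 3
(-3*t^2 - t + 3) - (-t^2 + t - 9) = -2*t^2 - 2*t + 12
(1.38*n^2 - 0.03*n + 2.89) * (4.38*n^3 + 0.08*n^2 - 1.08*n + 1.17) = 6.0444*n^5 - 0.021*n^4 + 11.1654*n^3 + 1.8782*n^2 - 3.1563*n + 3.3813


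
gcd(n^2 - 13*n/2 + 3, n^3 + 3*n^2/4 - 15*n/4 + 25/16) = n - 1/2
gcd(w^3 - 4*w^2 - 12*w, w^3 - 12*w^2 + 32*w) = w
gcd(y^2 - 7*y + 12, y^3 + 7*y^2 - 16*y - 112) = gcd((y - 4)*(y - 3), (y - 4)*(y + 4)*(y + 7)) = y - 4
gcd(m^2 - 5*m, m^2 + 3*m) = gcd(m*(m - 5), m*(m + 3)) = m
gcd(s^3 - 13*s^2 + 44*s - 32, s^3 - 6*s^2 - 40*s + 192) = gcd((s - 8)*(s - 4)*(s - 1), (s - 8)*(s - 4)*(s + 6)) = s^2 - 12*s + 32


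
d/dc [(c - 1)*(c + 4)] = 2*c + 3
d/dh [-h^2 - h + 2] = -2*h - 1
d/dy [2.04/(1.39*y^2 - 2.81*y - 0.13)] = (5.7324 - 5.6712*y)/(-1.39*y^2 + 2.81*y + 0.13)^2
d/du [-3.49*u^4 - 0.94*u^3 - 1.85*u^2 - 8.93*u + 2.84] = -13.96*u^3 - 2.82*u^2 - 3.7*u - 8.93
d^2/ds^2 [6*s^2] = 12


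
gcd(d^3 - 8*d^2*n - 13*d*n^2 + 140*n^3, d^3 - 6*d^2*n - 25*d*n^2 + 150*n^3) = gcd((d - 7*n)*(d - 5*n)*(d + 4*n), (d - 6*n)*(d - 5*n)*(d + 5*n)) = d - 5*n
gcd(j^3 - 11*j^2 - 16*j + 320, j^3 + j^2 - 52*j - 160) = j^2 - 3*j - 40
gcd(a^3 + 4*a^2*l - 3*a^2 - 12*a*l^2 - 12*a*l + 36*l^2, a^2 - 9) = a - 3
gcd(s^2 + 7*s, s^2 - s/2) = s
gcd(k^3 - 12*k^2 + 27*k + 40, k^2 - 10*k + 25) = k - 5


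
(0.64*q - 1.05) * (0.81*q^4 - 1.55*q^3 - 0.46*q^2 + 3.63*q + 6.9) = 0.5184*q^5 - 1.8425*q^4 + 1.3331*q^3 + 2.8062*q^2 + 0.6045*q - 7.245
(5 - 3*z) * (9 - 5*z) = 15*z^2 - 52*z + 45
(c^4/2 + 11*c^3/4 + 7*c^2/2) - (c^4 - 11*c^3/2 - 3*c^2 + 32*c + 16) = -c^4/2 + 33*c^3/4 + 13*c^2/2 - 32*c - 16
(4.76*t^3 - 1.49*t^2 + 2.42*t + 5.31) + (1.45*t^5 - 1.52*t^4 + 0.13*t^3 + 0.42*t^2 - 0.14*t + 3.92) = 1.45*t^5 - 1.52*t^4 + 4.89*t^3 - 1.07*t^2 + 2.28*t + 9.23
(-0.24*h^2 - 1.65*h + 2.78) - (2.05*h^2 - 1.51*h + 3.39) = -2.29*h^2 - 0.14*h - 0.61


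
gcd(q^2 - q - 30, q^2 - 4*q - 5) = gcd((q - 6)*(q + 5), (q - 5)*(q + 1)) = 1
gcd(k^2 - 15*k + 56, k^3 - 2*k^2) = 1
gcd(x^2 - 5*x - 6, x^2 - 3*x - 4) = x + 1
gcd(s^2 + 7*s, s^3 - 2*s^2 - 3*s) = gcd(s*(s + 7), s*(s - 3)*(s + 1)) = s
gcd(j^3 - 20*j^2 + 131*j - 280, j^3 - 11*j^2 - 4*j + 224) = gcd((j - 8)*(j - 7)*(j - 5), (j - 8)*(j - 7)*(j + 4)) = j^2 - 15*j + 56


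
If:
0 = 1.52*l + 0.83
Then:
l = -0.55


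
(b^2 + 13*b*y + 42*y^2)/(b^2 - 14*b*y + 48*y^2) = (b^2 + 13*b*y + 42*y^2)/(b^2 - 14*b*y + 48*y^2)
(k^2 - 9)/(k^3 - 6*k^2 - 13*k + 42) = (k - 3)/(k^2 - 9*k + 14)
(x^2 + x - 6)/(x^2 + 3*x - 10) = (x + 3)/(x + 5)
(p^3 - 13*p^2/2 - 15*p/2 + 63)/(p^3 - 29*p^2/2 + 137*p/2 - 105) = (p + 3)/(p - 5)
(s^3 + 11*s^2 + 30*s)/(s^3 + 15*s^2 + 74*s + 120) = s/(s + 4)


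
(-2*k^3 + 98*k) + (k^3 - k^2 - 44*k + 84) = -k^3 - k^2 + 54*k + 84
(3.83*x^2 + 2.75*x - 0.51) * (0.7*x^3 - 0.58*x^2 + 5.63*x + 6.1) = 2.681*x^5 - 0.2964*x^4 + 19.6109*x^3 + 39.1413*x^2 + 13.9037*x - 3.111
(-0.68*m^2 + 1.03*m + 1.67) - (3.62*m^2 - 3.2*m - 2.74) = -4.3*m^2 + 4.23*m + 4.41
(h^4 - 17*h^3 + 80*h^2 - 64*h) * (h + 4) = h^5 - 13*h^4 + 12*h^3 + 256*h^2 - 256*h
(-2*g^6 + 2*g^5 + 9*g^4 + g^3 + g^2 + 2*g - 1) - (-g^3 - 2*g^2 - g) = -2*g^6 + 2*g^5 + 9*g^4 + 2*g^3 + 3*g^2 + 3*g - 1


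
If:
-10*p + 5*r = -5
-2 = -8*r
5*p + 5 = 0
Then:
No Solution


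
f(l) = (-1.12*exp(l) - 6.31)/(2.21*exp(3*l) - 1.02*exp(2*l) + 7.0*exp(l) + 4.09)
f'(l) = (-1.12*exp(l) - 6.31)*(-6.63*exp(3*l) + 2.04*exp(2*l) - 7.0*exp(l))/(2.21*exp(3*l) - 1.02*exp(2*l) + 7.0*exp(l) + 4.09)^2 - 1.12*exp(l)/(2.21*exp(3*l) - 1.02*exp(2*l) + 7.0*exp(l) + 4.09)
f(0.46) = -0.38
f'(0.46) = 0.49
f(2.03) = -0.02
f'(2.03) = 0.04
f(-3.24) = -1.46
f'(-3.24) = 0.08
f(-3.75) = -1.49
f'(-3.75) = 0.05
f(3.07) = -0.00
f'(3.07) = 0.00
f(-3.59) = -1.48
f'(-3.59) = 0.06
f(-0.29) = -0.74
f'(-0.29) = 0.44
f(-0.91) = -0.98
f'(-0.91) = 0.35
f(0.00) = -0.61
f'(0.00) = 0.48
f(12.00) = 0.00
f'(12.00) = 0.00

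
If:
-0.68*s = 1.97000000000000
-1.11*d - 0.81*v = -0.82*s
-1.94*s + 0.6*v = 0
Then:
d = 4.70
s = -2.90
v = -9.37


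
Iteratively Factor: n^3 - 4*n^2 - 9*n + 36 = (n + 3)*(n^2 - 7*n + 12) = (n - 4)*(n + 3)*(n - 3)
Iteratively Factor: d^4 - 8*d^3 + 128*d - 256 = (d - 4)*(d^3 - 4*d^2 - 16*d + 64) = (d - 4)^2*(d^2 - 16) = (d - 4)^3*(d + 4)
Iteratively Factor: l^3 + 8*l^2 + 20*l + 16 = (l + 2)*(l^2 + 6*l + 8) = (l + 2)*(l + 4)*(l + 2)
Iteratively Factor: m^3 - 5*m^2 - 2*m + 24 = (m - 4)*(m^2 - m - 6) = (m - 4)*(m + 2)*(m - 3)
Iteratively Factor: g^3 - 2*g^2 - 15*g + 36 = (g - 3)*(g^2 + g - 12) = (g - 3)*(g + 4)*(g - 3)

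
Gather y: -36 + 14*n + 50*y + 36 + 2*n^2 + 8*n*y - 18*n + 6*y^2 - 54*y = 2*n^2 - 4*n + 6*y^2 + y*(8*n - 4)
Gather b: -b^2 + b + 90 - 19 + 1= -b^2 + b + 72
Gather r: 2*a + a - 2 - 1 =3*a - 3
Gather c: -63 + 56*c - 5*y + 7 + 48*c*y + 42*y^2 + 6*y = c*(48*y + 56) + 42*y^2 + y - 56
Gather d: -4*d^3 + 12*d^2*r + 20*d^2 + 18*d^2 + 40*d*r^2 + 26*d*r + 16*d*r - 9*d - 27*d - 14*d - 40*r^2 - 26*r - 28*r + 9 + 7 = -4*d^3 + d^2*(12*r + 38) + d*(40*r^2 + 42*r - 50) - 40*r^2 - 54*r + 16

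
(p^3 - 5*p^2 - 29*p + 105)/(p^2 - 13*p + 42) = (p^2 + 2*p - 15)/(p - 6)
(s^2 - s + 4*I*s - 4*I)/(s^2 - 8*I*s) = (s^2 - s + 4*I*s - 4*I)/(s*(s - 8*I))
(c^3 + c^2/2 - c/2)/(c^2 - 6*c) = (2*c^2 + c - 1)/(2*(c - 6))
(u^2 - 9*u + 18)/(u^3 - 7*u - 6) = (u - 6)/(u^2 + 3*u + 2)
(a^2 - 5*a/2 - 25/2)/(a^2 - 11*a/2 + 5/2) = (2*a + 5)/(2*a - 1)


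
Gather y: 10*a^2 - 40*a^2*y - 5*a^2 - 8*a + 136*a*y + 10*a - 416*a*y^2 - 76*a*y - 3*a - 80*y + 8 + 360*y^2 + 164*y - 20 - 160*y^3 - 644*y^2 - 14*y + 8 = 5*a^2 - a - 160*y^3 + y^2*(-416*a - 284) + y*(-40*a^2 + 60*a + 70) - 4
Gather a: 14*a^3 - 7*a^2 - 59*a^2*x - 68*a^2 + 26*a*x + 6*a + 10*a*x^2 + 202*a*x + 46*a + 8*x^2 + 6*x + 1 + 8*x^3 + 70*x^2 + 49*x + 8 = 14*a^3 + a^2*(-59*x - 75) + a*(10*x^2 + 228*x + 52) + 8*x^3 + 78*x^2 + 55*x + 9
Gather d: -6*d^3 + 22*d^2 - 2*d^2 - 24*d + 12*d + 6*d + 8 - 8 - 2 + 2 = -6*d^3 + 20*d^2 - 6*d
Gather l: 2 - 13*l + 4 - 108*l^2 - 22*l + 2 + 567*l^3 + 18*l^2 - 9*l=567*l^3 - 90*l^2 - 44*l + 8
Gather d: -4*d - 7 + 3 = -4*d - 4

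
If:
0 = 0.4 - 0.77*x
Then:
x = 0.52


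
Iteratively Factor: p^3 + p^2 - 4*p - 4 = (p + 2)*(p^2 - p - 2) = (p - 2)*(p + 2)*(p + 1)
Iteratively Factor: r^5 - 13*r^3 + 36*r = (r + 3)*(r^4 - 3*r^3 - 4*r^2 + 12*r) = (r - 3)*(r + 3)*(r^3 - 4*r) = r*(r - 3)*(r + 3)*(r^2 - 4) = r*(r - 3)*(r - 2)*(r + 3)*(r + 2)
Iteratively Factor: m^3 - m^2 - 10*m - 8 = (m - 4)*(m^2 + 3*m + 2) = (m - 4)*(m + 2)*(m + 1)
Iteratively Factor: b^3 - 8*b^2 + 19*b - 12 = (b - 1)*(b^2 - 7*b + 12) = (b - 4)*(b - 1)*(b - 3)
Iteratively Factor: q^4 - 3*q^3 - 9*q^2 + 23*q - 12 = (q + 3)*(q^3 - 6*q^2 + 9*q - 4) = (q - 4)*(q + 3)*(q^2 - 2*q + 1) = (q - 4)*(q - 1)*(q + 3)*(q - 1)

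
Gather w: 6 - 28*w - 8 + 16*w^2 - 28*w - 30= 16*w^2 - 56*w - 32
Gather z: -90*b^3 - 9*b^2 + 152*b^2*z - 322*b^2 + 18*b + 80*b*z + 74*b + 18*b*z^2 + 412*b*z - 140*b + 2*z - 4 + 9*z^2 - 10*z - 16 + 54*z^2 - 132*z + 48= -90*b^3 - 331*b^2 - 48*b + z^2*(18*b + 63) + z*(152*b^2 + 492*b - 140) + 28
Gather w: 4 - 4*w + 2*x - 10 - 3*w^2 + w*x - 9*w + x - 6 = -3*w^2 + w*(x - 13) + 3*x - 12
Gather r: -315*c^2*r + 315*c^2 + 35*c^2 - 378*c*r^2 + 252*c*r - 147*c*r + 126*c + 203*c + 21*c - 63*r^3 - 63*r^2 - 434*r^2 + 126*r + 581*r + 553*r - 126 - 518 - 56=350*c^2 + 350*c - 63*r^3 + r^2*(-378*c - 497) + r*(-315*c^2 + 105*c + 1260) - 700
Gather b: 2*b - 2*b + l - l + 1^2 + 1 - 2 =0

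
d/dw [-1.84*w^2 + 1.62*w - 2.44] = 1.62 - 3.68*w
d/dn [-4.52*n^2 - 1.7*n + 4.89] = -9.04*n - 1.7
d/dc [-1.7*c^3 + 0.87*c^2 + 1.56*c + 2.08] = -5.1*c^2 + 1.74*c + 1.56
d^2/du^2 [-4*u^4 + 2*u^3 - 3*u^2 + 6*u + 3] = -48*u^2 + 12*u - 6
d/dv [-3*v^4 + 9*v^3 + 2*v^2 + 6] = v*(-12*v^2 + 27*v + 4)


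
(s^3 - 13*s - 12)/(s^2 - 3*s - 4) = s + 3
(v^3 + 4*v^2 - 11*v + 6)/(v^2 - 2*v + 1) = v + 6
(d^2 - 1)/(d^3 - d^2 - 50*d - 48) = (d - 1)/(d^2 - 2*d - 48)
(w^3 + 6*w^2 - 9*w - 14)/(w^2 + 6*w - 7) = (w^2 - w - 2)/(w - 1)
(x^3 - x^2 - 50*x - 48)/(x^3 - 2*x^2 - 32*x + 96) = (x^2 - 7*x - 8)/(x^2 - 8*x + 16)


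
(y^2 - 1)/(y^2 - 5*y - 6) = (y - 1)/(y - 6)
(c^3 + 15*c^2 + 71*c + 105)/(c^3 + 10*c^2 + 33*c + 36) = (c^2 + 12*c + 35)/(c^2 + 7*c + 12)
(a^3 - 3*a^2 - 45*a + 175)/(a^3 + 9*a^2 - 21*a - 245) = (a - 5)/(a + 7)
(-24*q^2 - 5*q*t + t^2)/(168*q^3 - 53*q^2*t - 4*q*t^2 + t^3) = (-3*q - t)/(21*q^2 - 4*q*t - t^2)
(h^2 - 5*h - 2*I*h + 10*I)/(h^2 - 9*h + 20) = (h - 2*I)/(h - 4)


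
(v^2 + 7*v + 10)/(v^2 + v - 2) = (v + 5)/(v - 1)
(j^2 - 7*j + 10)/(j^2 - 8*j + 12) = (j - 5)/(j - 6)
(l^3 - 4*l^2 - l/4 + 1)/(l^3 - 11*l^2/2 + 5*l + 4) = (l - 1/2)/(l - 2)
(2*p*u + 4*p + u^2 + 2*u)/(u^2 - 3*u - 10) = (2*p + u)/(u - 5)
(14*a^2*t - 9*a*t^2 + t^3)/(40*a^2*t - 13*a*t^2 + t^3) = (14*a^2 - 9*a*t + t^2)/(40*a^2 - 13*a*t + t^2)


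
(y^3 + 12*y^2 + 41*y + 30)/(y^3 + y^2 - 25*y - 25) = (y + 6)/(y - 5)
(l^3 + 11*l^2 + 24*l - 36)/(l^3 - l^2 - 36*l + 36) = (l + 6)/(l - 6)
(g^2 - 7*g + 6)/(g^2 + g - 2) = (g - 6)/(g + 2)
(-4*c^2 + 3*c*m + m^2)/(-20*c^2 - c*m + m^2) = (c - m)/(5*c - m)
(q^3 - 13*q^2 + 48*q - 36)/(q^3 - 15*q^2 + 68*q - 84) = (q^2 - 7*q + 6)/(q^2 - 9*q + 14)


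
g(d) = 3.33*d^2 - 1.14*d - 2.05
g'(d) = 6.66*d - 1.14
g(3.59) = 36.77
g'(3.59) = 22.77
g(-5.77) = 115.39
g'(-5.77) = -39.57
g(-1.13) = 3.49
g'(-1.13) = -8.67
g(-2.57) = 22.87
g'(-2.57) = -18.26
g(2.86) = 21.93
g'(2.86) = 17.91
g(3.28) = 30.04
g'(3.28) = 20.70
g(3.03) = 25.07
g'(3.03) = 19.04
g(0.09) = -2.13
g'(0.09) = -0.54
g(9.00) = 257.42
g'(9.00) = 58.80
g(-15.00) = 764.30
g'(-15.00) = -101.04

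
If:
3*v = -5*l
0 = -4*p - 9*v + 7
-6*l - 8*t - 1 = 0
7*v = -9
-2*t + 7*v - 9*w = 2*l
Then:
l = 27/35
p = 65/14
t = -197/280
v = -9/7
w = -1279/1260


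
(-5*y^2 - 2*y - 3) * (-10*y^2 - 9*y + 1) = 50*y^4 + 65*y^3 + 43*y^2 + 25*y - 3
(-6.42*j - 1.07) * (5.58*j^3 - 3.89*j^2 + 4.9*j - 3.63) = -35.8236*j^4 + 19.0032*j^3 - 27.2957*j^2 + 18.0616*j + 3.8841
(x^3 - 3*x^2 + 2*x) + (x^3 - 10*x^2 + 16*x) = 2*x^3 - 13*x^2 + 18*x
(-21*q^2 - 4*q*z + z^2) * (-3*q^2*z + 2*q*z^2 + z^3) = 63*q^4*z - 30*q^3*z^2 - 32*q^2*z^3 - 2*q*z^4 + z^5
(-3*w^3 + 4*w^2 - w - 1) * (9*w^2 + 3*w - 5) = -27*w^5 + 27*w^4 + 18*w^3 - 32*w^2 + 2*w + 5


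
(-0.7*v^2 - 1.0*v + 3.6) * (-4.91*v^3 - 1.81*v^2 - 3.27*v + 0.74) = 3.437*v^5 + 6.177*v^4 - 13.577*v^3 - 3.764*v^2 - 12.512*v + 2.664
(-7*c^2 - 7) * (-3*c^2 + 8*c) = 21*c^4 - 56*c^3 + 21*c^2 - 56*c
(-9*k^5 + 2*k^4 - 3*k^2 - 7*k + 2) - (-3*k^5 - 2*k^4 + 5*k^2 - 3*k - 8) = -6*k^5 + 4*k^4 - 8*k^2 - 4*k + 10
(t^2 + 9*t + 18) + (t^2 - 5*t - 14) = 2*t^2 + 4*t + 4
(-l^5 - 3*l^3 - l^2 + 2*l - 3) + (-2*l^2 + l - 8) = -l^5 - 3*l^3 - 3*l^2 + 3*l - 11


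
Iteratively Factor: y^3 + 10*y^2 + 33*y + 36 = (y + 3)*(y^2 + 7*y + 12) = (y + 3)*(y + 4)*(y + 3)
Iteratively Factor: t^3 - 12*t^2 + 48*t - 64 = (t - 4)*(t^2 - 8*t + 16) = (t - 4)^2*(t - 4)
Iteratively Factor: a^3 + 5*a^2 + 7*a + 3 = (a + 1)*(a^2 + 4*a + 3) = (a + 1)*(a + 3)*(a + 1)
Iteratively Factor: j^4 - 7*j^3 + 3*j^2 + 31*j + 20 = (j + 1)*(j^3 - 8*j^2 + 11*j + 20) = (j - 4)*(j + 1)*(j^2 - 4*j - 5) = (j - 5)*(j - 4)*(j + 1)*(j + 1)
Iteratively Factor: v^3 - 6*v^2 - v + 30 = (v - 3)*(v^2 - 3*v - 10) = (v - 5)*(v - 3)*(v + 2)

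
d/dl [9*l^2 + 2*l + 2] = 18*l + 2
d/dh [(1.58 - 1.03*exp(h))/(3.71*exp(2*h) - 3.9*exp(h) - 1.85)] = (3.8213*exp(2*h) - 11.7236*exp(h) + 8.0675)*exp(h)/(13.7641*exp(4*h) - 28.938*exp(3*h) + 1.483*exp(2*h) + 14.43*exp(h) + 3.4225)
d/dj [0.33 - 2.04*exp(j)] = -2.04*exp(j)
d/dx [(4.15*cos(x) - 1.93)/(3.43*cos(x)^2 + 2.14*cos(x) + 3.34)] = (14.2345*cos(x)^2 - 13.2398*cos(x) - 17.9912)*sin(x)/(11.7649*cos(x)^4 + 14.6804*cos(x)^3 + 27.492*cos(x)^2 + 14.2952*cos(x) + 11.1556)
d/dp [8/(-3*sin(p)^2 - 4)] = 96*sin(2*p)/(11 - 3*cos(2*p))^2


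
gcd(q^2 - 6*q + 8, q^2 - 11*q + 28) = q - 4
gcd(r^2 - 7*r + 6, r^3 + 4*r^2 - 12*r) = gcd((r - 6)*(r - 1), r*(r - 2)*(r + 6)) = 1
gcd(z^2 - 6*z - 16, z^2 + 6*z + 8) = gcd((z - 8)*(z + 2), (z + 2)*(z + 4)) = z + 2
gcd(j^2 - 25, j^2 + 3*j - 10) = j + 5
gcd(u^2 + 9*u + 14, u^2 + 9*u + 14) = u^2 + 9*u + 14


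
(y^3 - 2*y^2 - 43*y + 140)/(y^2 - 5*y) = y + 3 - 28/y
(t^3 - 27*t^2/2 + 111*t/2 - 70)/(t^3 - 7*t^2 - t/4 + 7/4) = 2*(2*t^2 - 13*t + 20)/(4*t^2 - 1)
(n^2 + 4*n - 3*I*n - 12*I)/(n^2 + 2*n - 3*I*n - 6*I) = (n + 4)/(n + 2)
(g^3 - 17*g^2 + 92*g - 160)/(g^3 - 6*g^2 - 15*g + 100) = (g^2 - 12*g + 32)/(g^2 - g - 20)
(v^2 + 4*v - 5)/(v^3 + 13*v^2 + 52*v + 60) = (v - 1)/(v^2 + 8*v + 12)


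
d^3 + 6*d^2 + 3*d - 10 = (d - 1)*(d + 2)*(d + 5)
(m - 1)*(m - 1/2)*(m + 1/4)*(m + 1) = m^4 - m^3/4 - 9*m^2/8 + m/4 + 1/8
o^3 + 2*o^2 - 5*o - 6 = (o - 2)*(o + 1)*(o + 3)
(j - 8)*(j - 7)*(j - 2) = j^3 - 17*j^2 + 86*j - 112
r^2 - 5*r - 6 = (r - 6)*(r + 1)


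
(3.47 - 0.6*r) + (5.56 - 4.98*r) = 9.03 - 5.58*r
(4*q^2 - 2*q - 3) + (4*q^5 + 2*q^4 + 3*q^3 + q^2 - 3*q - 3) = 4*q^5 + 2*q^4 + 3*q^3 + 5*q^2 - 5*q - 6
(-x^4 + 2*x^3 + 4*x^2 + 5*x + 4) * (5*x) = -5*x^5 + 10*x^4 + 20*x^3 + 25*x^2 + 20*x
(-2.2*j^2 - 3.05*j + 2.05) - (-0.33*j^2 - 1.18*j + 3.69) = -1.87*j^2 - 1.87*j - 1.64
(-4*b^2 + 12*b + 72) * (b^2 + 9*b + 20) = -4*b^4 - 24*b^3 + 100*b^2 + 888*b + 1440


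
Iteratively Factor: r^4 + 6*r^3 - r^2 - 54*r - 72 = (r - 3)*(r^3 + 9*r^2 + 26*r + 24) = (r - 3)*(r + 2)*(r^2 + 7*r + 12) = (r - 3)*(r + 2)*(r + 4)*(r + 3)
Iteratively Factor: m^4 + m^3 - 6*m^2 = (m + 3)*(m^3 - 2*m^2) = m*(m + 3)*(m^2 - 2*m) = m*(m - 2)*(m + 3)*(m)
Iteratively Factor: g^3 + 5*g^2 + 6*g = (g + 3)*(g^2 + 2*g) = (g + 2)*(g + 3)*(g)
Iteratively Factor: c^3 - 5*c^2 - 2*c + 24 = (c - 3)*(c^2 - 2*c - 8) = (c - 4)*(c - 3)*(c + 2)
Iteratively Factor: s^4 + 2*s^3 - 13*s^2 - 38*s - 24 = (s - 4)*(s^3 + 6*s^2 + 11*s + 6) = (s - 4)*(s + 2)*(s^2 + 4*s + 3) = (s - 4)*(s + 1)*(s + 2)*(s + 3)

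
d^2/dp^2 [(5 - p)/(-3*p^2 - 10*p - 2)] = 2*((5 - 9*p)*(3*p^2 + 10*p + 2) + 4*(p - 5)*(3*p + 5)^2)/(3*p^2 + 10*p + 2)^3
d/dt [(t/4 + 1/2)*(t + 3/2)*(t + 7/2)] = 3*t^2/4 + 7*t/2 + 61/16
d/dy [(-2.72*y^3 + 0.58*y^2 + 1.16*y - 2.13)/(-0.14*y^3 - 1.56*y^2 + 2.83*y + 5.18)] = (4.3244*y^4 - 15.0704*y^3 - 39.7124*y^2 - 0.636800000000001*y + 12.0367)/(0.0196*y^6 + 0.4368*y^5 + 1.6412*y^4 - 10.28*y^3 - 8.1527*y^2 + 29.3188*y + 26.8324)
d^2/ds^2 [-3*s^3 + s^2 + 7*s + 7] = 2 - 18*s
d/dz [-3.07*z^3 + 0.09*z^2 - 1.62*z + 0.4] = -9.21*z^2 + 0.18*z - 1.62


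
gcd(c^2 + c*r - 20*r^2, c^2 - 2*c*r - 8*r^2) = -c + 4*r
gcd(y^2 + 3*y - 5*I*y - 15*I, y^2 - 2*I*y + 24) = 1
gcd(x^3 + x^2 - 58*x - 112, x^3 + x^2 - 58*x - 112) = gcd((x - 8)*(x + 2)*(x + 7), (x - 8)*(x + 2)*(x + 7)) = x^3 + x^2 - 58*x - 112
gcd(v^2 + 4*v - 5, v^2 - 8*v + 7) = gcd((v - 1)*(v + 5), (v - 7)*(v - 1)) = v - 1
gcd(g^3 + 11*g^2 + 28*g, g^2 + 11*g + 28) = g^2 + 11*g + 28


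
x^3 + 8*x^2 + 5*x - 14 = (x - 1)*(x + 2)*(x + 7)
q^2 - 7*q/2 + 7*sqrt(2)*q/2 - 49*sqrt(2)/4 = (q - 7/2)*(q + 7*sqrt(2)/2)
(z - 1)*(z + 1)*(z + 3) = z^3 + 3*z^2 - z - 3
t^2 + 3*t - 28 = (t - 4)*(t + 7)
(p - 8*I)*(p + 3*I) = p^2 - 5*I*p + 24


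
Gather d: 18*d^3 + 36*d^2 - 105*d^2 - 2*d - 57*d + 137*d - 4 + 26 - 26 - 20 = 18*d^3 - 69*d^2 + 78*d - 24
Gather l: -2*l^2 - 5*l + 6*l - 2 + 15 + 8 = -2*l^2 + l + 21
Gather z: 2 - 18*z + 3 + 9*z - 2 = 3 - 9*z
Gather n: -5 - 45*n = -45*n - 5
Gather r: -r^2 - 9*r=-r^2 - 9*r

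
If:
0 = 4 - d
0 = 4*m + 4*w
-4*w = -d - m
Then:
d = 4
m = -4/5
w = 4/5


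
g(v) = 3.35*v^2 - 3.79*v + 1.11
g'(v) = 6.7*v - 3.79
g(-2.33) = 28.13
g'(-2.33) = -19.40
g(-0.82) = 6.47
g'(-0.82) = -9.28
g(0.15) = 0.62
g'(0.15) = -2.78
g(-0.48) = 3.70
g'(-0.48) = -7.01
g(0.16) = 0.59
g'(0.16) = -2.72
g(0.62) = 0.05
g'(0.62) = 0.36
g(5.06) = 67.70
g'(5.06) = 30.11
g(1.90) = 6.00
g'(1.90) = 8.94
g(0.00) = 1.11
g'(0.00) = -3.79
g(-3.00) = 42.63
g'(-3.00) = -23.89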